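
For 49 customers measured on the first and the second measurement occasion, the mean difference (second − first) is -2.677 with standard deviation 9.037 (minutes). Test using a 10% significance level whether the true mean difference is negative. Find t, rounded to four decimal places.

-2.0736

H0: μ_d = 0; H1: μ_d < 0 (paired t-test on the differences, left-tailed).
t = d̄/(s_d/√n) = -2.677/(9.037/√49) = -2.0736
df = n − 1 = 48
p-value = P(T ≤ -2.0736) ≈ 0.022
Since p ≈ 0.022 < α = 0.1, reject H0; the data support H1.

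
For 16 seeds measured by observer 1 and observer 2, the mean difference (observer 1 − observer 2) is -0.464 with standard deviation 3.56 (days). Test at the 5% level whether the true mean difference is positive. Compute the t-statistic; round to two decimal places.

H0: μ_d = 0; H1: μ_d > 0 (paired t-test on the differences, right-tailed).
t = d̄/(s_d/√n) = -0.464/(3.56/√16) = -0.52
df = n − 1 = 15
p-value = P(T ≥ -0.52) ≈ 0.695
Since p ≈ 0.695 > α = 0.05, fail to reject H0; the evidence is not statistically significant.

-0.52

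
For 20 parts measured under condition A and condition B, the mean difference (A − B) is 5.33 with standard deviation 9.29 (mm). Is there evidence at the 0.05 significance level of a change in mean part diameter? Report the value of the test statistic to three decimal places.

2.566

H0: μ_d = 0; H1: μ_d ≠ 0 (paired t-test on the differences, two-sided).
t = d̄/(s_d/√n) = 5.33/(9.29/√20) = 2.566
df = n − 1 = 19
Two-sided p-value ≈ 0.0189
Since p ≈ 0.0189 < α = 0.05, reject H0; the data support H1.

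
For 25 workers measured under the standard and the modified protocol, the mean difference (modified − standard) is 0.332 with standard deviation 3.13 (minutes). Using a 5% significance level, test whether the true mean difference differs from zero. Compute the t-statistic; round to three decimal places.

0.530

H0: μ_d = 0; H1: μ_d ≠ 0 (paired t-test on the differences, two-sided).
t = d̄/(s_d/√n) = 0.332/(3.13/√25) = 0.530
df = n − 1 = 24
Two-sided p-value ≈ 0.601
Since p ≈ 0.601 > α = 0.05, fail to reject H0; the evidence is not statistically significant.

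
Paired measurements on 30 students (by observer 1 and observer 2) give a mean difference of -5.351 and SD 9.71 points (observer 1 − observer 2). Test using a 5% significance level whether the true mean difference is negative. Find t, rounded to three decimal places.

H0: μ_d = 0; H1: μ_d < 0 (paired t-test on the differences, left-tailed).
t = d̄/(s_d/√n) = -5.351/(9.71/√30) = -3.018
df = n − 1 = 29
p-value = P(T ≤ -3.018) ≈ 0.003
Since p ≈ 0.003 < α = 0.05, reject H0; the evidence is statistically significant.

-3.018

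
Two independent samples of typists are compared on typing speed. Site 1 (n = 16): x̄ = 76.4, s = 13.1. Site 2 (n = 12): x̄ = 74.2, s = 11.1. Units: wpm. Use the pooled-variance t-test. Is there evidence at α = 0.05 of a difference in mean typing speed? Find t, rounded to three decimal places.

0.469

Let group 1 = site 1, group 2 = site 2. H0: μ_1 = μ_2; H1: μ_1 ≠ μ_2 (two-sample pooled-variance t-test, two-sided).
s_p² = [(16−1)·13.1² + (12−1)·11.1²]/(16+12−2) = 151.133
t = (76.4 − 74.2)/√[151.133·(1/16 + 1/12)] = 0.469
df = n₁ + n₂ − 2 = 26
Two-sided p-value ≈ 0.643
Since p ≈ 0.643 > α = 0.05, fail to reject H0; the evidence is not statistically significant.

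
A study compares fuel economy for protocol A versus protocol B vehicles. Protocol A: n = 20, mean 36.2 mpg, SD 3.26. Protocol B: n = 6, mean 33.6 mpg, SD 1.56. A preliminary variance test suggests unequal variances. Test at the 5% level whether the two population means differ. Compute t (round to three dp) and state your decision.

Let group 1 = protocol A, group 2 = protocol B. H0: μ_1 = μ_2; H1: μ_1 ≠ μ_2 (Welch's two-sample t-test, two-sided).
t = (x̄_1 − x̄_2)/√(s_1²/n_1 + s_2²/n_2) = (36.2 − 33.6)/√(3.26²/20 + 1.56²/6) = 2.686
Welch–Satterthwaite df ≈ 18.38
Two-sided p-value ≈ 0.0149
Since p ≈ 0.0149 < α = 0.05, reject H0; the evidence is statistically significant.

t = 2.686; reject H0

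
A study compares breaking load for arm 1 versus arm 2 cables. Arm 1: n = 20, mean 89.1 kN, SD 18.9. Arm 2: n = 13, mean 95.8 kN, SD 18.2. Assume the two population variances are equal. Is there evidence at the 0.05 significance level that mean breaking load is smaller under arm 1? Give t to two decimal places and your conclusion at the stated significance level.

t = -1.01; fail to reject H0

Let group 1 = arm 1, group 2 = arm 2. H0: μ_1 = μ_2; H1: μ_1 < μ_2 (two-sample pooled-variance t-test, left-tailed).
s_p² = [(20−1)·18.9² + (13−1)·18.2²]/(20+13−2) = 347.157
t = (89.1 − 95.8)/√[347.157·(1/20 + 1/13)] = -1.01
df = n₁ + n₂ − 2 = 31
p-value = P(T ≤ -1.01) ≈ 0.1603
Since p ≈ 0.1603 > α = 0.05, fail to reject H0; the evidence is not statistically significant.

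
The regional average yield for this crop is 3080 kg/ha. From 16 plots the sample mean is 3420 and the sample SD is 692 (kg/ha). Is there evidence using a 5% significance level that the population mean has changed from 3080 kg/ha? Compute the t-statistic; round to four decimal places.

1.9653

H0: μ = 3080; H1: μ ≠ 3080 (one-sample t-test, two-sided).
t = (x̄ − μ₀)/(s/√n) = (3420 − 3080)/(692/√16) = 1.9653
df = n − 1 = 15
Two-sided p-value ≈ 0.068
Since p ≈ 0.068 > α = 0.05, fail to reject H0; the evidence is not statistically significant.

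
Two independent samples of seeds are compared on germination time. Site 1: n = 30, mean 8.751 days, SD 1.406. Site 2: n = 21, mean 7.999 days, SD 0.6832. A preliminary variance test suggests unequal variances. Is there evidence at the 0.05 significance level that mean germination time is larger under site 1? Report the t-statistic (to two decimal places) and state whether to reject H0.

t = 2.53; reject H0

Let group 1 = site 1, group 2 = site 2. H0: μ_1 = μ_2; H1: μ_1 > μ_2 (Welch's two-sample t-test, right-tailed).
t = (x̄_1 − x̄_2)/√(s_1²/n_1 + s_2²/n_2) = (8.751 − 7.999)/√(1.406²/30 + 0.6832²/21) = 2.53
Welch–Satterthwaite df ≈ 44.52
p-value = P(T ≥ 2.53) ≈ 0.0074
Since p ≈ 0.0074 < α = 0.05, reject H0; the evidence is statistically significant.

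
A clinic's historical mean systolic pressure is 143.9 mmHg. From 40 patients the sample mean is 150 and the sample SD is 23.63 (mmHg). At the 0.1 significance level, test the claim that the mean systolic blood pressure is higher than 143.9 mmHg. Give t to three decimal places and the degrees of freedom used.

t = 1.633, df = 39

H0: μ = 143.9; H1: μ > 143.9 (one-sample t-test, right-tailed).
t = (x̄ − μ₀)/(s/√n) = (150 − 143.9)/(23.63/√40) = 1.633
df = n − 1 = 39
p-value = P(T ≥ 1.633) ≈ 0.0553
Since p ≈ 0.0553 < α = 0.1, reject H0; the data support H1.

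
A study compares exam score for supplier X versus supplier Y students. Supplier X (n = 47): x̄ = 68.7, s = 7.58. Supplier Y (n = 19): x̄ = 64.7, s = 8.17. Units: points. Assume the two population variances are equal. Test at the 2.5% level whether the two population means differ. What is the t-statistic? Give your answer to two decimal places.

1.90

Let group 1 = supplier X, group 2 = supplier Y. H0: μ_1 = μ_2; H1: μ_1 ≠ μ_2 (two-sample pooled-variance t-test, two-sided).
s_p² = [(47−1)·7.58² + (19−1)·8.17²]/(47+19−2) = 60.0699
t = (68.7 − 64.7)/√[60.0699·(1/47 + 1/19)] = 1.90
df = n₁ + n₂ − 2 = 64
Two-sided p-value ≈ 0.0622
Since p ≈ 0.0622 > α = 0.025, fail to reject H0; the data do not provide sufficient evidence against H0.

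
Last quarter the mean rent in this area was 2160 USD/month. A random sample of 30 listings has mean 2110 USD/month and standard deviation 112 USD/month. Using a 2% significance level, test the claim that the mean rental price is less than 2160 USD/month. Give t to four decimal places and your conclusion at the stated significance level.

t = -2.4452; reject H0

H0: μ = 2160; H1: μ < 2160 (one-sample t-test, left-tailed).
t = (x̄ − μ₀)/(s/√n) = (2110 − 2160)/(112/√30) = -2.4452
df = n − 1 = 29
p-value = P(T ≤ -2.4452) ≈ 0.010
Since p ≈ 0.010 < α = 0.02, reject H0; the evidence is statistically significant.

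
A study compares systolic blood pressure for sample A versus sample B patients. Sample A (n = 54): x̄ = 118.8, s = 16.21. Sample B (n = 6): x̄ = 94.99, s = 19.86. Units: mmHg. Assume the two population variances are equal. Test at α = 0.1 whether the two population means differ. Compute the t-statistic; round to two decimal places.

3.34

Let group 1 = sample A, group 2 = sample B. H0: μ_1 = μ_2; H1: μ_1 ≠ μ_2 (two-sample pooled-variance t-test, two-sided).
s_p² = [(54−1)·16.21² + (6−1)·19.86²]/(54+6−2) = 274.114
t = (118.8 − 94.99)/√[274.114·(1/54 + 1/6)] = 3.34
df = n₁ + n₂ − 2 = 58
Two-sided p-value ≈ 0.001
Since p ≈ 0.001 < α = 0.1, reject H0; the data support H1.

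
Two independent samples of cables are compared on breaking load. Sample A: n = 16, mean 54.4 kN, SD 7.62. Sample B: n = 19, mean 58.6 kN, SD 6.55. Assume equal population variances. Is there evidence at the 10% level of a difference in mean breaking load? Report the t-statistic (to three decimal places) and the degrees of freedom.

Let group 1 = sample A, group 2 = sample B. H0: μ_1 = μ_2; H1: μ_1 ≠ μ_2 (two-sample pooled-variance t-test, two-sided).
s_p² = [(16−1)·7.62² + (19−1)·6.55²]/(16+19−2) = 49.7943
t = (54.4 − 58.6)/√[49.7943·(1/16 + 1/19)] = -1.754
df = n₁ + n₂ − 2 = 33
Two-sided p-value ≈ 0.0887
Since p ≈ 0.0887 < α = 0.1, reject H0; the data support H1.

t = -1.754, df = 33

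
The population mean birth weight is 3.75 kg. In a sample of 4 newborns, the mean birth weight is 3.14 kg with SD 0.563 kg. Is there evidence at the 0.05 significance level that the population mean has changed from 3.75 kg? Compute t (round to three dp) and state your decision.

t = -2.167; fail to reject H0

H0: μ = 3.75; H1: μ ≠ 3.75 (one-sample t-test, two-sided).
t = (x̄ − μ₀)/(s/√n) = (3.14 − 3.75)/(0.563/√4) = -2.167
df = n − 1 = 3
Two-sided p-value ≈ 0.1188
Since p ≈ 0.1188 > α = 0.05, fail to reject H0; the data do not provide sufficient evidence against H0.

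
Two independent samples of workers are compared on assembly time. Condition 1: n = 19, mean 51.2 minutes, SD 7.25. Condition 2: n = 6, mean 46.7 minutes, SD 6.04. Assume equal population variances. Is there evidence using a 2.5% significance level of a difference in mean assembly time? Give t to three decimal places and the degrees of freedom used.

t = 1.372, df = 23

Let group 1 = condition 1, group 2 = condition 2. H0: μ_1 = μ_2; H1: μ_1 ≠ μ_2 (two-sample pooled-variance t-test, two-sided).
s_p² = [(19−1)·7.25² + (6−1)·6.04²]/(19+6−2) = 49.0667
t = (51.2 − 46.7)/√[49.0667·(1/19 + 1/6)] = 1.372
df = n₁ + n₂ − 2 = 23
Two-sided p-value ≈ 0.183
Since p ≈ 0.183 > α = 0.025, fail to reject H0; the data do not provide sufficient evidence against H0.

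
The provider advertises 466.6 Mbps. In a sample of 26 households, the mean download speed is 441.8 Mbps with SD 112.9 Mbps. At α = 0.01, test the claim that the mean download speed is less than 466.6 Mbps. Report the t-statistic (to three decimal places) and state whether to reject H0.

H0: μ = 466.6; H1: μ < 466.6 (one-sample t-test, left-tailed).
t = (x̄ − μ₀)/(s/√n) = (441.8 − 466.6)/(112.9/√26) = -1.120
df = n − 1 = 25
p-value = P(T ≤ -1.120) ≈ 0.137
Since p ≈ 0.137 > α = 0.01, fail to reject H0; the data do not provide sufficient evidence against H0.

t = -1.120; fail to reject H0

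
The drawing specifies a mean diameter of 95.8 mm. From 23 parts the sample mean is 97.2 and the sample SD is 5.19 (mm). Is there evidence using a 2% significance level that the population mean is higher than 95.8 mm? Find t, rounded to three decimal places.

H0: μ = 95.8; H1: μ > 95.8 (one-sample t-test, right-tailed).
t = (x̄ − μ₀)/(s/√n) = (97.2 − 95.8)/(5.19/√23) = 1.294
df = n − 1 = 22
p-value = P(T ≥ 1.294) ≈ 0.1046
Since p ≈ 0.1046 > α = 0.02, fail to reject H0; the data do not provide sufficient evidence against H0.

1.294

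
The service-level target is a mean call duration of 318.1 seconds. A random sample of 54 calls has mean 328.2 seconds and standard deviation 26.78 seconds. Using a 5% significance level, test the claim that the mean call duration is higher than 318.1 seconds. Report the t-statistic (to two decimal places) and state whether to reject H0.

H0: μ = 318.1; H1: μ > 318.1 (one-sample t-test, right-tailed).
t = (x̄ − μ₀)/(s/√n) = (328.2 − 318.1)/(26.78/√54) = 2.77
df = n − 1 = 53
p-value = P(T ≥ 2.77) ≈ 0.0038
Since p ≈ 0.0038 < α = 0.05, reject H0; the evidence is statistically significant.

t = 2.77; reject H0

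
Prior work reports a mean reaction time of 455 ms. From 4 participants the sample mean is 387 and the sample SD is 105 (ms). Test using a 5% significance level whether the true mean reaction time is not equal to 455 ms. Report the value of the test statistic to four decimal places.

H0: μ = 455; H1: μ ≠ 455 (one-sample t-test, two-sided).
t = (x̄ − μ₀)/(s/√n) = (387 − 455)/(105/√4) = -1.2952
df = n − 1 = 3
Two-sided p-value ≈ 0.286
Since p ≈ 0.286 > α = 0.05, fail to reject H0; the data do not provide sufficient evidence against H0.

-1.2952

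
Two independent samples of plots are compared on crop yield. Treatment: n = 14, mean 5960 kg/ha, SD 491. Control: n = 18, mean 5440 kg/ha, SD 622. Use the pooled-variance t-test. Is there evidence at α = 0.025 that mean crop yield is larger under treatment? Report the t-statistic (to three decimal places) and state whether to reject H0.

t = 2.565; reject H0

Let group 1 = treatment, group 2 = control. H0: μ_1 = μ_2; H1: μ_1 > μ_2 (two-sample pooled-variance t-test, right-tailed).
s_p² = [(14−1)·491² + (18−1)·622²]/(14+18−2) = 323703
t = (5960 − 5440)/√[323703·(1/14 + 1/18)] = 2.565
df = n₁ + n₂ − 2 = 30
p-value = P(T ≥ 2.565) ≈ 0.008
Since p ≈ 0.008 < α = 0.025, reject H0; the evidence is statistically significant.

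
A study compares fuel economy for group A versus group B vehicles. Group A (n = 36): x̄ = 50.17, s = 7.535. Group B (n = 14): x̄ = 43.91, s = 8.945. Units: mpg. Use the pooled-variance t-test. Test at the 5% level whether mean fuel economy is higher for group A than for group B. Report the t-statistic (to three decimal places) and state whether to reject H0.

Let group 1 = group A, group 2 = group B. H0: μ_1 = μ_2; H1: μ_1 > μ_2 (two-sample pooled-variance t-test, right-tailed).
s_p² = [(36−1)·7.535² + (14−1)·8.945²]/(36+14−2) = 63.0695
t = (50.17 − 43.91)/√[63.0695·(1/36 + 1/14)] = 2.503
df = n₁ + n₂ − 2 = 48
p-value = P(T ≥ 2.503) ≈ 0.0079
Since p ≈ 0.0079 < α = 0.05, reject H0; the data support H1.

t = 2.503; reject H0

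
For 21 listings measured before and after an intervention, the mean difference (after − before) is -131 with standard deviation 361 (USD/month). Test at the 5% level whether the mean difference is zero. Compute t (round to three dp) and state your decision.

t = -1.663; fail to reject H0

H0: μ_d = 0; H1: μ_d ≠ 0 (paired t-test on the differences, two-sided).
t = d̄/(s_d/√n) = -131/(361/√21) = -1.663
df = n − 1 = 20
Two-sided p-value ≈ 0.1119
Since p ≈ 0.1119 > α = 0.05, fail to reject H0; the data do not provide sufficient evidence against H0.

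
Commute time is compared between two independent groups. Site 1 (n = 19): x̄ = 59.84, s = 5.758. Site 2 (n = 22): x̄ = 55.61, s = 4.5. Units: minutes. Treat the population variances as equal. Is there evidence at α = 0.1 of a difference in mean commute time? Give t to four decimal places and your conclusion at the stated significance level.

t = 2.6384; reject H0

Let group 1 = site 1, group 2 = site 2. H0: μ_1 = μ_2; H1: μ_1 ≠ μ_2 (two-sample pooled-variance t-test, two-sided).
s_p² = [(19−1)·5.758² + (22−1)·4.5²]/(19+22−2) = 26.206
t = (59.84 − 55.61)/√[26.206·(1/19 + 1/22)] = 2.6384
df = n₁ + n₂ − 2 = 39
Two-sided p-value ≈ 0.012
Since p ≈ 0.012 < α = 0.1, reject H0; the data support H1.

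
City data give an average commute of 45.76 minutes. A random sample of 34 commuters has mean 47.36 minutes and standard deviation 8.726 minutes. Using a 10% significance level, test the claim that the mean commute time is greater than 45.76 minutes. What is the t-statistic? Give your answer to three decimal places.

H0: μ = 45.76; H1: μ > 45.76 (one-sample t-test, right-tailed).
t = (x̄ − μ₀)/(s/√n) = (47.36 − 45.76)/(8.726/√34) = 1.069
df = n − 1 = 33
p-value = P(T ≥ 1.069) ≈ 0.1464
Since p ≈ 0.1464 > α = 0.1, fail to reject H0; the data do not provide sufficient evidence against H0.

1.069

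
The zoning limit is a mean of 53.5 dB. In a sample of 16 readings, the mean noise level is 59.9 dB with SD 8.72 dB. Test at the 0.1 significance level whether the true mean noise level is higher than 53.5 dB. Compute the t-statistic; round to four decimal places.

2.9358

H0: μ = 53.5; H1: μ > 53.5 (one-sample t-test, right-tailed).
t = (x̄ − μ₀)/(s/√n) = (59.9 − 53.5)/(8.72/√16) = 2.9358
df = n − 1 = 15
p-value = P(T ≥ 2.9358) ≈ 0.005
Since p ≈ 0.005 < α = 0.1, reject H0; the evidence is statistically significant.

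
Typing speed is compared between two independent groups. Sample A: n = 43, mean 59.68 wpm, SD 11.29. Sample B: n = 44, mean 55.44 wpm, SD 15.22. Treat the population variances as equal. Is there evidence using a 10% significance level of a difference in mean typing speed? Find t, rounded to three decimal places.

Let group 1 = sample A, group 2 = sample B. H0: μ_1 = μ_2; H1: μ_1 ≠ μ_2 (two-sample pooled-variance t-test, two-sided).
s_p² = [(43−1)·11.29² + (44−1)·15.22²]/(43+44−2) = 180.169
t = (59.68 − 55.44)/√[180.169·(1/43 + 1/44)] = 1.473
df = n₁ + n₂ − 2 = 85
Two-sided p-value ≈ 0.144
Since p ≈ 0.144 > α = 0.1, fail to reject H0; the data do not provide sufficient evidence against H0.

1.473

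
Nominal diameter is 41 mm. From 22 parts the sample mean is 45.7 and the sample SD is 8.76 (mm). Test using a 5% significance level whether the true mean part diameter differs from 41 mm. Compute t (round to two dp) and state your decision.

t = 2.52; reject H0

H0: μ = 41; H1: μ ≠ 41 (one-sample t-test, two-sided).
t = (x̄ − μ₀)/(s/√n) = (45.7 − 41)/(8.76/√22) = 2.52
df = n − 1 = 21
Two-sided p-value ≈ 0.0200
Since p ≈ 0.0200 < α = 0.05, reject H0; the data support H1.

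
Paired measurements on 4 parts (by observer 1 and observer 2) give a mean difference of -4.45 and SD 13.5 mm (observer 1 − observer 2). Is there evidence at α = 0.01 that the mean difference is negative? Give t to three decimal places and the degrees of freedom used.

t = -0.659, df = 3

H0: μ_d = 0; H1: μ_d < 0 (paired t-test on the differences, left-tailed).
t = d̄/(s_d/√n) = -4.45/(13.5/√4) = -0.659
df = n − 1 = 3
p-value = P(T ≤ -0.659) ≈ 0.2784
Since p ≈ 0.2784 > α = 0.01, fail to reject H0; the data do not provide sufficient evidence against H0.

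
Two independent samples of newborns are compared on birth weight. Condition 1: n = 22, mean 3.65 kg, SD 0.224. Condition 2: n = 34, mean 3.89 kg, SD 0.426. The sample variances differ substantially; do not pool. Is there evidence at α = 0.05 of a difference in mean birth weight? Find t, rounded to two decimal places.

Let group 1 = condition 1, group 2 = condition 2. H0: μ_1 = μ_2; H1: μ_1 ≠ μ_2 (Welch's two-sample t-test, two-sided).
t = (x̄_1 − x̄_2)/√(s_1²/n_1 + s_2²/n_2) = (3.65 − 3.89)/√(0.224²/22 + 0.426²/34) = -2.75
Welch–Satterthwaite df ≈ 52.24
Two-sided p-value ≈ 0.008
Since p ≈ 0.008 < α = 0.05, reject H0; the evidence is statistically significant.

-2.75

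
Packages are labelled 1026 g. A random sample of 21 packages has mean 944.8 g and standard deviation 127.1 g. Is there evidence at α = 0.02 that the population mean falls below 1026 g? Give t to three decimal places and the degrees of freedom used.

H0: μ = 1026; H1: μ < 1026 (one-sample t-test, left-tailed).
t = (x̄ − μ₀)/(s/√n) = (944.8 − 1026)/(127.1/√21) = -2.928
df = n − 1 = 20
p-value = P(T ≤ -2.928) ≈ 0.004
Since p ≈ 0.004 < α = 0.02, reject H0; the data support H1.

t = -2.928, df = 20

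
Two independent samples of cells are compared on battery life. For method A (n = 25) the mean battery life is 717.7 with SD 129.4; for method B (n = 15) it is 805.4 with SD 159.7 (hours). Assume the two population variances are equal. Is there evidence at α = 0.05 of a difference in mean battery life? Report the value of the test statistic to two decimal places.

-1.90

Let group 1 = method A, group 2 = method B. H0: μ_1 = μ_2; H1: μ_1 ≠ μ_2 (two-sample pooled-variance t-test, two-sided).
s_p² = [(25−1)·129.4² + (15−1)·159.7²]/(25+15−2) = 19971.6
t = (717.7 − 805.4)/√[19971.6·(1/25 + 1/15)] = -1.90
df = n₁ + n₂ − 2 = 38
Two-sided p-value ≈ 0.0650
Since p ≈ 0.0650 > α = 0.05, fail to reject H0; the evidence is not statistically significant.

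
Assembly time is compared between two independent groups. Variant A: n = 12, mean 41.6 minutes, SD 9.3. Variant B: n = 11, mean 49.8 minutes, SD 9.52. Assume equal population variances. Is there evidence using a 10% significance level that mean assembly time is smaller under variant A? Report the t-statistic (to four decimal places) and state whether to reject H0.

Let group 1 = variant A, group 2 = variant B. H0: μ_1 = μ_2; H1: μ_1 < μ_2 (two-sample pooled-variance t-test, left-tailed).
s_p² = [(12−1)·9.3² + (11−1)·9.52²]/(12+11−2) = 88.4616
t = (41.6 − 49.8)/√[88.4616·(1/12 + 1/11)] = -2.0886
df = n₁ + n₂ − 2 = 21
p-value = P(T ≤ -2.0886) ≈ 0.025
Since p ≈ 0.025 < α = 0.1, reject H0; the data support H1.

t = -2.0886; reject H0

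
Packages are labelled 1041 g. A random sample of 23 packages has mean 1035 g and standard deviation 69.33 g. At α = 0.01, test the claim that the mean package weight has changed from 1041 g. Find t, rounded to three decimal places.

-0.415

H0: μ = 1041; H1: μ ≠ 1041 (one-sample t-test, two-sided).
t = (x̄ − μ₀)/(s/√n) = (1035 − 1041)/(69.33/√23) = -0.415
df = n − 1 = 22
Two-sided p-value ≈ 0.682
Since p ≈ 0.682 > α = 0.01, fail to reject H0; the evidence is not statistically significant.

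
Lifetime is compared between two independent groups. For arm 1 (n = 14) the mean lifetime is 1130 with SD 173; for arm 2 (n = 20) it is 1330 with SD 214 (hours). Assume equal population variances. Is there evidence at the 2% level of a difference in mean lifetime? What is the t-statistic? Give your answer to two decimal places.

Let group 1 = arm 1, group 2 = arm 2. H0: μ_1 = μ_2; H1: μ_1 ≠ μ_2 (two-sample pooled-variance t-test, two-sided).
s_p² = [(14−1)·173² + (20−1)·214²]/(14+20−2) = 39350
t = (1130 − 1330)/√[39350·(1/14 + 1/20)] = -2.89
df = n₁ + n₂ − 2 = 32
Two-sided p-value ≈ 0.0068
Since p ≈ 0.0068 < α = 0.02, reject H0; the data support H1.

-2.89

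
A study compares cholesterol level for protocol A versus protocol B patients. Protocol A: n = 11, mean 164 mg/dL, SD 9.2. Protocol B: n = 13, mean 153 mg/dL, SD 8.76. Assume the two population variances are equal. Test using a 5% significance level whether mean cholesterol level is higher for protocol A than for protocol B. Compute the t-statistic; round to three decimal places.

Let group 1 = protocol A, group 2 = protocol B. H0: μ_1 = μ_2; H1: μ_1 > μ_2 (two-sample pooled-variance t-test, right-tailed).
s_p² = [(11−1)·9.2² + (13−1)·8.76²]/(11+13−2) = 80.3296
t = (164 − 153)/√[80.3296·(1/11 + 1/13)] = 2.996
df = n₁ + n₂ − 2 = 22
p-value = P(T ≥ 2.996) ≈ 0.003
Since p ≈ 0.003 < α = 0.05, reject H0; the evidence is statistically significant.

2.996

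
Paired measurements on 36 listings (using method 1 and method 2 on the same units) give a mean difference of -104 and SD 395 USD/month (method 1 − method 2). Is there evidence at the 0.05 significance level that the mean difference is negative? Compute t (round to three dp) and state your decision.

H0: μ_d = 0; H1: μ_d < 0 (paired t-test on the differences, left-tailed).
t = d̄/(s_d/√n) = -104/(395/√36) = -1.580
df = n − 1 = 35
p-value = P(T ≤ -1.580) ≈ 0.062
Since p ≈ 0.062 > α = 0.05, fail to reject H0; the evidence is not statistically significant.

t = -1.580; fail to reject H0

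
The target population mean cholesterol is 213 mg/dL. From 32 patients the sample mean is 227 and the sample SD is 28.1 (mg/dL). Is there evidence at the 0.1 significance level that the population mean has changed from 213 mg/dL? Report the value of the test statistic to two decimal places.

H0: μ = 213; H1: μ ≠ 213 (one-sample t-test, two-sided).
t = (x̄ − μ₀)/(s/√n) = (227 − 213)/(28.1/√32) = 2.82
df = n − 1 = 31
Two-sided p-value ≈ 0.008
Since p ≈ 0.008 < α = 0.1, reject H0; the data support H1.

2.82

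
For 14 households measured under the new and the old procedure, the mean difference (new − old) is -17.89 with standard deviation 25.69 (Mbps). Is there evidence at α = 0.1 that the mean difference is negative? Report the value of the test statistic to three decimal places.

H0: μ_d = 0; H1: μ_d < 0 (paired t-test on the differences, left-tailed).
t = d̄/(s_d/√n) = -17.89/(25.69/√14) = -2.606
df = n − 1 = 13
p-value = P(T ≤ -2.606) ≈ 0.011
Since p ≈ 0.011 < α = 0.1, reject H0; the evidence is statistically significant.

-2.606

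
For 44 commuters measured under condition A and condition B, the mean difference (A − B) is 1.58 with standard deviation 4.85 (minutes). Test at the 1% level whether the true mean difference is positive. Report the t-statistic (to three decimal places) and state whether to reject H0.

t = 2.161; fail to reject H0

H0: μ_d = 0; H1: μ_d > 0 (paired t-test on the differences, right-tailed).
t = d̄/(s_d/√n) = 1.58/(4.85/√44) = 2.161
df = n − 1 = 43
p-value = P(T ≥ 2.161) ≈ 0.0182
Since p ≈ 0.0182 > α = 0.01, fail to reject H0; the data do not provide sufficient evidence against H0.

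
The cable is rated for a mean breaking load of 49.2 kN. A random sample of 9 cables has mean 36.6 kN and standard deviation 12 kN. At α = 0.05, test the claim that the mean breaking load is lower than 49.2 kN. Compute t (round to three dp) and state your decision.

t = -3.150; reject H0

H0: μ = 49.2; H1: μ < 49.2 (one-sample t-test, left-tailed).
t = (x̄ − μ₀)/(s/√n) = (36.6 − 49.2)/(12/√9) = -3.150
df = n − 1 = 8
p-value = P(T ≤ -3.150) ≈ 0.007
Since p ≈ 0.007 < α = 0.05, reject H0; the evidence is statistically significant.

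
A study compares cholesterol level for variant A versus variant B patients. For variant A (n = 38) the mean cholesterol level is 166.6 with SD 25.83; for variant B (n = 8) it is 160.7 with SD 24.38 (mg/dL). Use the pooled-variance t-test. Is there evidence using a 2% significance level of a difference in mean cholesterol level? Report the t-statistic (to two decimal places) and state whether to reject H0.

t = 0.59; fail to reject H0

Let group 1 = variant A, group 2 = variant B. H0: μ_1 = μ_2; H1: μ_1 ≠ μ_2 (two-sample pooled-variance t-test, two-sided).
s_p² = [(38−1)·25.83² + (8−1)·24.38²]/(38+8−2) = 655.606
t = (166.6 − 160.7)/√[655.606·(1/38 + 1/8)] = 0.59
df = n₁ + n₂ − 2 = 44
Two-sided p-value ≈ 0.5566
Since p ≈ 0.5566 > α = 0.02, fail to reject H0; the evidence is not statistically significant.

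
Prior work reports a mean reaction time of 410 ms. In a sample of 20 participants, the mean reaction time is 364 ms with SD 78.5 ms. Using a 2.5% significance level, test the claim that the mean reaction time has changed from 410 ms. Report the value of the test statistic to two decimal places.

H0: μ = 410; H1: μ ≠ 410 (one-sample t-test, two-sided).
t = (x̄ − μ₀)/(s/√n) = (364 − 410)/(78.5/√20) = -2.62
df = n − 1 = 19
Two-sided p-value ≈ 0.0168
Since p ≈ 0.0168 < α = 0.025, reject H0; the data support H1.

-2.62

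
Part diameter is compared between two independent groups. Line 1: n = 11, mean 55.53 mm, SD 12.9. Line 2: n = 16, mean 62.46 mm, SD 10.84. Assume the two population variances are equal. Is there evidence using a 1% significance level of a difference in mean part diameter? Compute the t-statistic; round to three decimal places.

-1.511

Let group 1 = line 1, group 2 = line 2. H0: μ_1 = μ_2; H1: μ_1 ≠ μ_2 (two-sample pooled-variance t-test, two-sided).
s_p² = [(11−1)·12.9² + (16−1)·10.84²]/(11+16−2) = 137.067
t = (55.53 − 62.46)/√[137.067·(1/11 + 1/16)] = -1.511
df = n₁ + n₂ − 2 = 25
Two-sided p-value ≈ 0.143
Since p ≈ 0.143 > α = 0.01, fail to reject H0; the data do not provide sufficient evidence against H0.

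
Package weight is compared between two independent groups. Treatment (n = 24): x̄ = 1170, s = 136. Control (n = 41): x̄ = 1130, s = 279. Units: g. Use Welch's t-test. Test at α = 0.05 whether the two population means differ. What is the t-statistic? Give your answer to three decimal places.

Let group 1 = treatment, group 2 = control. H0: μ_1 = μ_2; H1: μ_1 ≠ μ_2 (Welch's two-sample t-test, two-sided).
t = (x̄_1 − x̄_2)/√(s_1²/n_1 + s_2²/n_2) = (1170 − 1130)/√(136²/24 + 279²/41) = 0.774
Welch–Satterthwaite df ≈ 61.45
Two-sided p-value ≈ 0.4418
Since p ≈ 0.4418 > α = 0.05, fail to reject H0; the evidence is not statistically significant.

0.774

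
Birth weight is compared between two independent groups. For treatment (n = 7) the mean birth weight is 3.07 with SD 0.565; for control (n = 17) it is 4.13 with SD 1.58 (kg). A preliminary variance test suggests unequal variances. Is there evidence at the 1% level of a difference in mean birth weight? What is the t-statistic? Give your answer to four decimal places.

-2.4163

Let group 1 = treatment, group 2 = control. H0: μ_1 = μ_2; H1: μ_1 ≠ μ_2 (Welch's two-sample t-test, two-sided).
t = (x̄_1 − x̄_2)/√(s_1²/n_1 + s_2²/n_2) = (3.07 − 4.13)/√(0.565²/7 + 1.58²/17) = -2.4163
Welch–Satterthwaite df ≈ 21.86
Two-sided p-value ≈ 0.0245
Since p ≈ 0.0245 > α = 0.01, fail to reject H0; the data do not provide sufficient evidence against H0.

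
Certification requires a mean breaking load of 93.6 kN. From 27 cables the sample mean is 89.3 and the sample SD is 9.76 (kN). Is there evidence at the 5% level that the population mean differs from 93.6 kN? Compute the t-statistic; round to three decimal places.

-2.289

H0: μ = 93.6; H1: μ ≠ 93.6 (one-sample t-test, two-sided).
t = (x̄ − μ₀)/(s/√n) = (89.3 − 93.6)/(9.76/√27) = -2.289
df = n − 1 = 26
Two-sided p-value ≈ 0.0304
Since p ≈ 0.0304 < α = 0.05, reject H0; the data support H1.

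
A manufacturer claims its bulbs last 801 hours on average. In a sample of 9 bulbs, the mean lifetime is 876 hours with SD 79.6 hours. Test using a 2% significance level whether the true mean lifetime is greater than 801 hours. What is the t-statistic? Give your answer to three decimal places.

2.827

H0: μ = 801; H1: μ > 801 (one-sample t-test, right-tailed).
t = (x̄ − μ₀)/(s/√n) = (876 − 801)/(79.6/√9) = 2.827
df = n − 1 = 8
p-value = P(T ≥ 2.827) ≈ 0.0111
Since p ≈ 0.0111 < α = 0.02, reject H0; the data support H1.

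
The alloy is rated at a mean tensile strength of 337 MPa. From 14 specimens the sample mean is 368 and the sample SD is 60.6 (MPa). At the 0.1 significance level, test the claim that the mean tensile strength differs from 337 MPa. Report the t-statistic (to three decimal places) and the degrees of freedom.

t = 1.914, df = 13

H0: μ = 337; H1: μ ≠ 337 (one-sample t-test, two-sided).
t = (x̄ − μ₀)/(s/√n) = (368 − 337)/(60.6/√14) = 1.914
df = n − 1 = 13
Two-sided p-value ≈ 0.0779
Since p ≈ 0.0779 < α = 0.1, reject H0; the data support H1.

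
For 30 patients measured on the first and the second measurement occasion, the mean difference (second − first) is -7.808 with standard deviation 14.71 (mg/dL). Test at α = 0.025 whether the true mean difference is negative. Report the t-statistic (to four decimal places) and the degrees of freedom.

H0: μ_d = 0; H1: μ_d < 0 (paired t-test on the differences, left-tailed).
t = d̄/(s_d/√n) = -7.808/(14.71/√30) = -2.9073
df = n − 1 = 29
p-value = P(T ≤ -2.9073) ≈ 0.003
Since p ≈ 0.003 < α = 0.025, reject H0; the data support H1.

t = -2.9073, df = 29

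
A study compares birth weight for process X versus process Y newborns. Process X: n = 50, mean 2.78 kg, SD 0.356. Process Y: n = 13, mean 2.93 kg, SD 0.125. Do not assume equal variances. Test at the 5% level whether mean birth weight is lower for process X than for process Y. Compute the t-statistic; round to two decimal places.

-2.45

Let group 1 = process X, group 2 = process Y. H0: μ_1 = μ_2; H1: μ_1 < μ_2 (Welch's two-sample t-test, left-tailed).
t = (x̄_1 − x̄_2)/√(s_1²/n_1 + s_2²/n_2) = (2.78 − 2.93)/√(0.356²/50 + 0.125²/13) = -2.45
Welch–Satterthwaite df ≈ 55.52
p-value = P(T ≤ -2.45) ≈ 0.0086
Since p ≈ 0.0086 < α = 0.05, reject H0; the evidence is statistically significant.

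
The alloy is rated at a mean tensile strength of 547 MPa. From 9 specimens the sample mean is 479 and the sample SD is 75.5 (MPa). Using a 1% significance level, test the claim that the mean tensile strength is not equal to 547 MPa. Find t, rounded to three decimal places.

-2.702

H0: μ = 547; H1: μ ≠ 547 (one-sample t-test, two-sided).
t = (x̄ − μ₀)/(s/√n) = (479 − 547)/(75.5/√9) = -2.702
df = n − 1 = 8
Two-sided p-value ≈ 0.0270
Since p ≈ 0.0270 > α = 0.01, fail to reject H0; the data do not provide sufficient evidence against H0.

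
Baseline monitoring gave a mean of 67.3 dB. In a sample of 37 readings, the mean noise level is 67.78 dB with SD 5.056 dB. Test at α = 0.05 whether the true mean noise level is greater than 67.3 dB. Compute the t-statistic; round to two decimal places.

H0: μ = 67.3; H1: μ > 67.3 (one-sample t-test, right-tailed).
t = (x̄ − μ₀)/(s/√n) = (67.78 − 67.3)/(5.056/√37) = 0.58
df = n − 1 = 36
p-value = P(T ≥ 0.58) ≈ 0.2836
Since p ≈ 0.2836 > α = 0.05, fail to reject H0; the data do not provide sufficient evidence against H0.

0.58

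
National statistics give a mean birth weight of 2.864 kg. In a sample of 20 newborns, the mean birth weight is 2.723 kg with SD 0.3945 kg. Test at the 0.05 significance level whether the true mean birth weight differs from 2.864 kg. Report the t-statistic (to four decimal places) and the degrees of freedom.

t = -1.5984, df = 19

H0: μ = 2.864; H1: μ ≠ 2.864 (one-sample t-test, two-sided).
t = (x̄ − μ₀)/(s/√n) = (2.723 − 2.864)/(0.3945/√20) = -1.5984
df = n − 1 = 19
Two-sided p-value ≈ 0.126
Since p ≈ 0.126 > α = 0.05, fail to reject H0; the data do not provide sufficient evidence against H0.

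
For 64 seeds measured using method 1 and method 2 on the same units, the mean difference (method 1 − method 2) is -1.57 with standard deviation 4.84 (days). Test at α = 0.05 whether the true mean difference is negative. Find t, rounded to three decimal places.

H0: μ_d = 0; H1: μ_d < 0 (paired t-test on the differences, left-tailed).
t = d̄/(s_d/√n) = -1.57/(4.84/√64) = -2.595
df = n − 1 = 63
p-value = P(T ≤ -2.595) ≈ 0.0059
Since p ≈ 0.0059 < α = 0.05, reject H0; the evidence is statistically significant.

-2.595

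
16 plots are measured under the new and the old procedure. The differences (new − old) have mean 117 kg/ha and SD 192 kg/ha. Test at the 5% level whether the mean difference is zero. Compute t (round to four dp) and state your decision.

H0: μ_d = 0; H1: μ_d ≠ 0 (paired t-test on the differences, two-sided).
t = d̄/(s_d/√n) = 117/(192/√16) = 2.4375
df = n − 1 = 15
Two-sided p-value ≈ 0.0277
Since p ≈ 0.0277 < α = 0.05, reject H0; the data support H1.

t = 2.4375; reject H0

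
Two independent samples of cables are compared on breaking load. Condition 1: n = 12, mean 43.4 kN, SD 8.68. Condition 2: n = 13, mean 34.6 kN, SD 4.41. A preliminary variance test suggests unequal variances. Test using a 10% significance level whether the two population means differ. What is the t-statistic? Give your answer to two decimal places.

3.16

Let group 1 = condition 1, group 2 = condition 2. H0: μ_1 = μ_2; H1: μ_1 ≠ μ_2 (Welch's two-sample t-test, two-sided).
t = (x̄_1 − x̄_2)/√(s_1²/n_1 + s_2²/n_2) = (43.4 − 34.6)/√(8.68²/12 + 4.41²/13) = 3.16
Welch–Satterthwaite df ≈ 16.03
Two-sided p-value ≈ 0.006
Since p ≈ 0.006 < α = 0.1, reject H0; the evidence is statistically significant.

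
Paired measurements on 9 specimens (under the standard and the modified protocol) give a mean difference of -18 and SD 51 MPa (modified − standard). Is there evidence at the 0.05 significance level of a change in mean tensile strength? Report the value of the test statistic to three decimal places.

-1.059

H0: μ_d = 0; H1: μ_d ≠ 0 (paired t-test on the differences, two-sided).
t = d̄/(s_d/√n) = -18/(51/√9) = -1.059
df = n − 1 = 8
Two-sided p-value ≈ 0.321
Since p ≈ 0.321 > α = 0.05, fail to reject H0; the evidence is not statistically significant.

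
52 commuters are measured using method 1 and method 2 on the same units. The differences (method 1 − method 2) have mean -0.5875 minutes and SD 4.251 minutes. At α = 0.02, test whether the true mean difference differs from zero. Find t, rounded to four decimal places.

H0: μ_d = 0; H1: μ_d ≠ 0 (paired t-test on the differences, two-sided).
t = d̄/(s_d/√n) = -0.5875/(4.251/√52) = -0.9966
df = n − 1 = 51
Two-sided p-value ≈ 0.324
Since p ≈ 0.324 > α = 0.02, fail to reject H0; the data do not provide sufficient evidence against H0.

-0.9966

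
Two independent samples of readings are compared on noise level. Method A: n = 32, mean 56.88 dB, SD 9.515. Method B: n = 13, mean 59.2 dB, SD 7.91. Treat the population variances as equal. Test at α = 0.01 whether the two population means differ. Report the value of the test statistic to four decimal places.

Let group 1 = method A, group 2 = method B. H0: μ_1 = μ_2; H1: μ_1 ≠ μ_2 (two-sample pooled-variance t-test, two-sided).
s_p² = [(32−1)·9.515² + (13−1)·7.91²]/(32+13−2) = 82.7304
t = (56.88 − 59.2)/√[82.7304·(1/32 + 1/13)] = -0.7755
df = n₁ + n₂ − 2 = 43
Two-sided p-value ≈ 0.442
Since p ≈ 0.442 > α = 0.01, fail to reject H0; the evidence is not statistically significant.

-0.7755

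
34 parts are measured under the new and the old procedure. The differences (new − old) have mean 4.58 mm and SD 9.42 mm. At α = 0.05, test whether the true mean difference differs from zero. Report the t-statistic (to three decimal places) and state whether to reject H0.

H0: μ_d = 0; H1: μ_d ≠ 0 (paired t-test on the differences, two-sided).
t = d̄/(s_d/√n) = 4.58/(9.42/√34) = 2.835
df = n − 1 = 33
Two-sided p-value ≈ 0.008
Since p ≈ 0.008 < α = 0.05, reject H0; the data support H1.

t = 2.835; reject H0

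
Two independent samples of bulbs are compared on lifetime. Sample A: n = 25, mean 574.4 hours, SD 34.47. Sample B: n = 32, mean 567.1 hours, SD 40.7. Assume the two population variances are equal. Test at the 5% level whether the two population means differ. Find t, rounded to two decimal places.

Let group 1 = sample A, group 2 = sample B. H0: μ_1 = μ_2; H1: μ_1 ≠ μ_2 (two-sample pooled-variance t-test, two-sided).
s_p² = [(25−1)·34.47² + (32−1)·40.7²]/(25+32−2) = 1452.14
t = (574.4 − 567.1)/√[1452.14·(1/25 + 1/32)] = 0.72
df = n₁ + n₂ − 2 = 55
Two-sided p-value ≈ 0.4760
Since p ≈ 0.4760 > α = 0.05, fail to reject H0; the data do not provide sufficient evidence against H0.

0.72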